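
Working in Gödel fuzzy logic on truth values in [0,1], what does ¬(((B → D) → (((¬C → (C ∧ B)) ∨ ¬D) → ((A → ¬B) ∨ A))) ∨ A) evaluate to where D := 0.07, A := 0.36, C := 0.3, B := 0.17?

(B → D): 0.17 > 0.07, so result = 0.07
¬C: Gödel ¬ of 0.3 = 0 (operand ≠ 0)
(C ∧ B) = min(0.3, 0.17) = 0.17
(¬C → (C ∧ B)): 0 ≤ 0.17, so result = 1
¬D: Gödel ¬ of 0.07 = 0 (operand ≠ 0)
((¬C → (C ∧ B)) ∨ ¬D) = max(1, 0) = 1
¬B: Gödel ¬ of 0.17 = 0 (operand ≠ 0)
(A → ¬B): 0.36 > 0, so result = 0
((A → ¬B) ∨ A) = max(0, 0.36) = 0.36
(((¬C → (C ∧ B)) ∨ ¬D) → ((A → ¬B) ∨ A)): 1 > 0.36, so result = 0.36
((B → D) → (((¬C → (C ∧ B)) ∨ ¬D) → ((A → ¬B) ∨ A))): 0.07 ≤ 0.36, so result = 1
(((B → D) → (((¬C → (C ∧ B)) ∨ ¬D) → ((A → ¬B) ∨ A))) ∨ A) = max(1, 0.36) = 1
¬(((B → D) → (((¬C → (C ∧ B)) ∨ ¬D) → ((A → ¬B) ∨ A))) ∨ A): Gödel ¬ of 1 = 0 (operand ≠ 0)

0.00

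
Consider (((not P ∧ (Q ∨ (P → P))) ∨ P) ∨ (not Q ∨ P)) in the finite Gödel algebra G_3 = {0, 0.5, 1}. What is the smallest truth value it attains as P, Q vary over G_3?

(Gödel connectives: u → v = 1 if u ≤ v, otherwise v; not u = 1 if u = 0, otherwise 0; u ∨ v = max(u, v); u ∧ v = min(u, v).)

The minimum is attained at P = 0.5, Q = 0.5:
  not P: Gödel ¬ of 0.5 = 0 (operand ≠ 0)
  (P → P): 0.5 ≤ 0.5, so result = 1
  (Q ∨ (P → P)) = max(0.5, 1) = 1
  (not P ∧ (Q ∨ (P → P))) = min(0, 1) = 0
  ((not P ∧ (Q ∨ (P → P))) ∨ P) = max(0, 0.5) = 0.5
  not Q: Gödel ¬ of 0.5 = 0 (operand ≠ 0)
  (not Q ∨ P) = max(0, 0.5) = 0.5
  (((not P ∧ (Q ∨ (P → P))) ∨ P) ∨ (not Q ∨ P)) = max(0.5, 0.5) = 0.5
Checking all 9 assignments confirms none give a value below 0.50.

0.50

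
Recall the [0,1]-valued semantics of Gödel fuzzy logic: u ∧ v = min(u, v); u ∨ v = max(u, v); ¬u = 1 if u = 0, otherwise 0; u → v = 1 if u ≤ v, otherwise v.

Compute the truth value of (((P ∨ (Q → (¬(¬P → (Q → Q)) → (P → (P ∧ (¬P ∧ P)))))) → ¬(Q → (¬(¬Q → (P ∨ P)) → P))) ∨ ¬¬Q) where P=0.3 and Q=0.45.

¬P: Gödel ¬ of 0.3 = 0 (operand ≠ 0)
(Q → Q): 0.45 ≤ 0.45, so result = 1
(¬P → (Q → Q)): 0 ≤ 1, so result = 1
¬(¬P → (Q → Q)): Gödel ¬ of 1 = 0 (operand ≠ 0)
¬P: Gödel ¬ of 0.3 = 0 (operand ≠ 0)
(¬P ∧ P) = min(0, 0.3) = 0
(P ∧ (¬P ∧ P)) = min(0.3, 0) = 0
(P → (P ∧ (¬P ∧ P))): 0.3 > 0, so result = 0
(¬(¬P → (Q → Q)) → (P → (P ∧ (¬P ∧ P)))): 0 ≤ 0, so result = 1
(Q → (¬(¬P → (Q → Q)) → (P → (P ∧ (¬P ∧ P))))): 0.45 ≤ 1, so result = 1
(P ∨ (Q → (¬(¬P → (Q → Q)) → (P → (P ∧ (¬P ∧ P)))))) = max(0.3, 1) = 1
¬Q: Gödel ¬ of 0.45 = 0 (operand ≠ 0)
(P ∨ P) = max(0.3, 0.3) = 0.3
(¬Q → (P ∨ P)): 0 ≤ 0.3, so result = 1
¬(¬Q → (P ∨ P)): Gödel ¬ of 1 = 0 (operand ≠ 0)
(¬(¬Q → (P ∨ P)) → P): 0 ≤ 0.3, so result = 1
(Q → (¬(¬Q → (P ∨ P)) → P)): 0.45 ≤ 1, so result = 1
¬(Q → (¬(¬Q → (P ∨ P)) → P)): Gödel ¬ of 1 = 0 (operand ≠ 0)
((P ∨ (Q → (¬(¬P → (Q → Q)) → (P → (P ∧ (¬P ∧ P)))))) → ¬(Q → (¬(¬Q → (P ∨ P)) → P))): 1 > 0, so result = 0
¬Q: Gödel ¬ of 0.45 = 0 (operand ≠ 0)
¬¬Q: Gödel ¬ of 0 = 1 (operand is 0)
(((P ∨ (Q → (¬(¬P → (Q → Q)) → (P → (P ∧ (¬P ∧ P)))))) → ¬(Q → (¬(¬Q → (P ∨ P)) → P))) ∨ ¬¬Q) = max(0, 1) = 1

1.00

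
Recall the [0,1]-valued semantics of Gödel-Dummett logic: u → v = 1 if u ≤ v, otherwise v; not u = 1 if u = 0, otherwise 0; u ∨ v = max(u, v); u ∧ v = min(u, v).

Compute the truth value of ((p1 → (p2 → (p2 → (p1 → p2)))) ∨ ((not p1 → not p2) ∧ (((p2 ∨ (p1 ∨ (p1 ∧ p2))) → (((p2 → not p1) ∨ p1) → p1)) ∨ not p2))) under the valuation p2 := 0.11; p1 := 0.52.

1.00

(p1 → p2): 0.52 > 0.11, so result = 0.11
(p2 → (p1 → p2)): 0.11 ≤ 0.11, so result = 1
(p2 → (p2 → (p1 → p2))): 0.11 ≤ 1, so result = 1
(p1 → (p2 → (p2 → (p1 → p2)))): 0.52 ≤ 1, so result = 1
not p1: Gödel ¬ of 0.52 = 0 (operand ≠ 0)
not p2: Gödel ¬ of 0.11 = 0 (operand ≠ 0)
(not p1 → not p2): 0 ≤ 0, so result = 1
(p1 ∧ p2) = min(0.52, 0.11) = 0.11
(p1 ∨ (p1 ∧ p2)) = max(0.52, 0.11) = 0.52
(p2 ∨ (p1 ∨ (p1 ∧ p2))) = max(0.11, 0.52) = 0.52
not p1: Gödel ¬ of 0.52 = 0 (operand ≠ 0)
(p2 → not p1): 0.11 > 0, so result = 0
((p2 → not p1) ∨ p1) = max(0, 0.52) = 0.52
(((p2 → not p1) ∨ p1) → p1): 0.52 ≤ 0.52, so result = 1
((p2 ∨ (p1 ∨ (p1 ∧ p2))) → (((p2 → not p1) ∨ p1) → p1)): 0.52 ≤ 1, so result = 1
not p2: Gödel ¬ of 0.11 = 0 (operand ≠ 0)
(((p2 ∨ (p1 ∨ (p1 ∧ p2))) → (((p2 → not p1) ∨ p1) → p1)) ∨ not p2) = max(1, 0) = 1
((not p1 → not p2) ∧ (((p2 ∨ (p1 ∨ (p1 ∧ p2))) → (((p2 → not p1) ∨ p1) → p1)) ∨ not p2)) = min(1, 1) = 1
((p1 → (p2 → (p2 → (p1 → p2)))) ∨ ((not p1 → not p2) ∧ (((p2 ∨ (p1 ∨ (p1 ∧ p2))) → (((p2 → not p1) ∨ p1) → p1)) ∨ not p2))) = max(1, 1) = 1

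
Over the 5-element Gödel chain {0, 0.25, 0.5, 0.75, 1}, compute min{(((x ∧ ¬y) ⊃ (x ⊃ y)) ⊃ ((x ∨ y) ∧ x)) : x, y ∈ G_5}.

The minimum is attained at x = 0, y = 0:
  ¬y: Gödel ¬ of 0 = 1 (operand is 0)
  (x ∧ ¬y) = min(0, 1) = 0
  (x ⊃ y): 0 ≤ 0, so result = 1
  ((x ∧ ¬y) ⊃ (x ⊃ y)): 0 ≤ 1, so result = 1
  (x ∨ y) = max(0, 0) = 0
  ((x ∨ y) ∧ x) = min(0, 0) = 0
  (((x ∧ ¬y) ⊃ (x ⊃ y)) ⊃ ((x ∨ y) ∧ x)): 1 > 0, so result = 0
Checking all 25 assignments confirms none give a value below 0.00.

0.00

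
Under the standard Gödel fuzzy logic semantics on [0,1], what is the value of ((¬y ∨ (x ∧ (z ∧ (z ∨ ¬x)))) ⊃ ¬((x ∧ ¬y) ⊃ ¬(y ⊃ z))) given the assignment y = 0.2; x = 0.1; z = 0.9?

0.00

¬y: Gödel ¬ of 0.2 = 0 (operand ≠ 0)
¬x: Gödel ¬ of 0.1 = 0 (operand ≠ 0)
(z ∨ ¬x) = max(0.9, 0) = 0.9
(z ∧ (z ∨ ¬x)) = min(0.9, 0.9) = 0.9
(x ∧ (z ∧ (z ∨ ¬x))) = min(0.1, 0.9) = 0.1
(¬y ∨ (x ∧ (z ∧ (z ∨ ¬x)))) = max(0, 0.1) = 0.1
¬y: Gödel ¬ of 0.2 = 0 (operand ≠ 0)
(x ∧ ¬y) = min(0.1, 0) = 0
(y ⊃ z): 0.2 ≤ 0.9, so result = 1
¬(y ⊃ z): Gödel ¬ of 1 = 0 (operand ≠ 0)
((x ∧ ¬y) ⊃ ¬(y ⊃ z)): 0 ≤ 0, so result = 1
¬((x ∧ ¬y) ⊃ ¬(y ⊃ z)): Gödel ¬ of 1 = 0 (operand ≠ 0)
((¬y ∨ (x ∧ (z ∧ (z ∨ ¬x)))) ⊃ ¬((x ∧ ¬y) ⊃ ¬(y ⊃ z))): 0.1 > 0, so result = 0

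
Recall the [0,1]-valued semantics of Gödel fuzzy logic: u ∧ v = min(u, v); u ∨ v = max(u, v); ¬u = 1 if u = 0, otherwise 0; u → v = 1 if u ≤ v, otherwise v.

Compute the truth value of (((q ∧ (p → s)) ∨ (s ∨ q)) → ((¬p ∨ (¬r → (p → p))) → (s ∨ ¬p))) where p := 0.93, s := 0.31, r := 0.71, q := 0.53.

0.31

(p → s): 0.93 > 0.31, so result = 0.31
(q ∧ (p → s)) = min(0.53, 0.31) = 0.31
(s ∨ q) = max(0.31, 0.53) = 0.53
((q ∧ (p → s)) ∨ (s ∨ q)) = max(0.31, 0.53) = 0.53
¬p: Gödel ¬ of 0.93 = 0 (operand ≠ 0)
¬r: Gödel ¬ of 0.71 = 0 (operand ≠ 0)
(p → p): 0.93 ≤ 0.93, so result = 1
(¬r → (p → p)): 0 ≤ 1, so result = 1
(¬p ∨ (¬r → (p → p))) = max(0, 1) = 1
¬p: Gödel ¬ of 0.93 = 0 (operand ≠ 0)
(s ∨ ¬p) = max(0.31, 0) = 0.31
((¬p ∨ (¬r → (p → p))) → (s ∨ ¬p)): 1 > 0.31, so result = 0.31
(((q ∧ (p → s)) ∨ (s ∨ q)) → ((¬p ∨ (¬r → (p → p))) → (s ∨ ¬p))): 0.53 > 0.31, so result = 0.31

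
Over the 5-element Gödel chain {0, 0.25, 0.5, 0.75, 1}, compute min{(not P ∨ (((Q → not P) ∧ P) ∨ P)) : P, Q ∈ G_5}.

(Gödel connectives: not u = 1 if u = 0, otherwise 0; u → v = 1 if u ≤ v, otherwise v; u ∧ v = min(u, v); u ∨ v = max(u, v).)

The minimum is attained at P = 0.25, Q = 0:
  not P: Gödel ¬ of 0.25 = 0 (operand ≠ 0)
  not P: Gödel ¬ of 0.25 = 0 (operand ≠ 0)
  (Q → not P): 0 ≤ 0, so result = 1
  ((Q → not P) ∧ P) = min(1, 0.25) = 0.25
  (((Q → not P) ∧ P) ∨ P) = max(0.25, 0.25) = 0.25
  (not P ∨ (((Q → not P) ∧ P) ∨ P)) = max(0, 0.25) = 0.25
Checking all 25 assignments confirms none give a value below 0.25.

0.25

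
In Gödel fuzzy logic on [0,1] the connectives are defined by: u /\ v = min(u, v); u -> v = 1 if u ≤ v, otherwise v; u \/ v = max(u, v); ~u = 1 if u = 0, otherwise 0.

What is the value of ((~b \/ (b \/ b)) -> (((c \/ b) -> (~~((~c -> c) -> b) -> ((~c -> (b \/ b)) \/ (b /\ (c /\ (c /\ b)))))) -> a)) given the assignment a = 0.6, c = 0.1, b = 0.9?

~b: Gödel ¬ of 0.9 = 0 (operand ≠ 0)
(b \/ b) = max(0.9, 0.9) = 0.9
(~b \/ (b \/ b)) = max(0, 0.9) = 0.9
(c \/ b) = max(0.1, 0.9) = 0.9
~c: Gödel ¬ of 0.1 = 0 (operand ≠ 0)
(~c -> c): 0 ≤ 0.1, so result = 1
((~c -> c) -> b): 1 > 0.9, so result = 0.9
~((~c -> c) -> b): Gödel ¬ of 0.9 = 0 (operand ≠ 0)
~~((~c -> c) -> b): Gödel ¬ of 0 = 1 (operand is 0)
~c: Gödel ¬ of 0.1 = 0 (operand ≠ 0)
(b \/ b) = max(0.9, 0.9) = 0.9
(~c -> (b \/ b)): 0 ≤ 0.9, so result = 1
(c /\ b) = min(0.1, 0.9) = 0.1
(c /\ (c /\ b)) = min(0.1, 0.1) = 0.1
(b /\ (c /\ (c /\ b))) = min(0.9, 0.1) = 0.1
((~c -> (b \/ b)) \/ (b /\ (c /\ (c /\ b)))) = max(1, 0.1) = 1
(~~((~c -> c) -> b) -> ((~c -> (b \/ b)) \/ (b /\ (c /\ (c /\ b))))): 1 ≤ 1, so result = 1
((c \/ b) -> (~~((~c -> c) -> b) -> ((~c -> (b \/ b)) \/ (b /\ (c /\ (c /\ b)))))): 0.9 ≤ 1, so result = 1
(((c \/ b) -> (~~((~c -> c) -> b) -> ((~c -> (b \/ b)) \/ (b /\ (c /\ (c /\ b)))))) -> a): 1 > 0.6, so result = 0.6
((~b \/ (b \/ b)) -> (((c \/ b) -> (~~((~c -> c) -> b) -> ((~c -> (b \/ b)) \/ (b /\ (c /\ (c /\ b)))))) -> a)): 0.9 > 0.6, so result = 0.6

0.60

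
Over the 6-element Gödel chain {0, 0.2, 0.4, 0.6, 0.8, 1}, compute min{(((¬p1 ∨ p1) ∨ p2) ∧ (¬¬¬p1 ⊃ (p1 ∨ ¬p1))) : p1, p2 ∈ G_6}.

0.20

The minimum is attained at p1 = 0.2, p2 = 0:
  ¬p1: Gödel ¬ of 0.2 = 0 (operand ≠ 0)
  (¬p1 ∨ p1) = max(0, 0.2) = 0.2
  ((¬p1 ∨ p1) ∨ p2) = max(0.2, 0) = 0.2
  ¬p1: Gödel ¬ of 0.2 = 0 (operand ≠ 0)
  ¬¬p1: Gödel ¬ of 0 = 1 (operand is 0)
  ¬¬¬p1: Gödel ¬ of 1 = 0 (operand ≠ 0)
  ¬p1: Gödel ¬ of 0.2 = 0 (operand ≠ 0)
  (p1 ∨ ¬p1) = max(0.2, 0) = 0.2
  (¬¬¬p1 ⊃ (p1 ∨ ¬p1)): 0 ≤ 0.2, so result = 1
  (((¬p1 ∨ p1) ∨ p2) ∧ (¬¬¬p1 ⊃ (p1 ∨ ¬p1))) = min(0.2, 1) = 0.2
Checking all 36 assignments confirms none give a value below 0.20.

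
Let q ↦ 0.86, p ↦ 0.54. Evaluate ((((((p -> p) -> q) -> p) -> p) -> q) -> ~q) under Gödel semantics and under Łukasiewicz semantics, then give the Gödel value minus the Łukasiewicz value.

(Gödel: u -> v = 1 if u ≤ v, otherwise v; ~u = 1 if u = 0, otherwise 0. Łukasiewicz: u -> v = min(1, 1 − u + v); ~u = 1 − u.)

-0.14

Gödel evaluation:
  (p -> p): 0.54 ≤ 0.54, so result = 1
  ((p -> p) -> q): 1 > 0.86, so result = 0.86
  (((p -> p) -> q) -> p): 0.86 > 0.54, so result = 0.54
  ((((p -> p) -> q) -> p) -> p): 0.54 ≤ 0.54, so result = 1
  (((((p -> p) -> q) -> p) -> p) -> q): 1 > 0.86, so result = 0.86
  ~q: Gödel ¬ of 0.86 = 0 (operand ≠ 0)
  ((((((p -> p) -> q) -> p) -> p) -> q) -> ~q): 0.86 > 0, so result = 0
  Gödel value = 0
Łukasiewicz evaluation:
  (p -> p): min(1, 1 − 0.54 + 0.54) = 1
  ((p -> p) -> q): min(1, 1 − 1 + 0.86) = 0.86
  (((p -> p) -> q) -> p): min(1, 1 − 0.86 + 0.54) = 0.68
  ((((p -> p) -> q) -> p) -> p): min(1, 1 − 0.68 + 0.54) = 0.86
  (((((p -> p) -> q) -> p) -> p) -> q): min(1, 1 − 0.86 + 0.86) = 1
  ~q: Łukasiewicz ¬ gives 1 − 0.86 = 0.14
  ((((((p -> p) -> q) -> p) -> p) -> q) -> ~q): min(1, 1 − 1 + 0.14) = 0.14
  Łukasiewicz value = 0.14
Difference: 0 − 0.14 = -0.14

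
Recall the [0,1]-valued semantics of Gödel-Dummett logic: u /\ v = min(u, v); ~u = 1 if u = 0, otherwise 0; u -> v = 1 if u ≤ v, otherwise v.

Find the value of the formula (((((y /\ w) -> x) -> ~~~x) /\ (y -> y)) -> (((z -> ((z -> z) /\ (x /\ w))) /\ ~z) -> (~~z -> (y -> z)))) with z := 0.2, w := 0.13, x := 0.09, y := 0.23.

(y /\ w) = min(0.23, 0.13) = 0.13
((y /\ w) -> x): 0.13 > 0.09, so result = 0.09
~x: Gödel ¬ of 0.09 = 0 (operand ≠ 0)
~~x: Gödel ¬ of 0 = 1 (operand is 0)
~~~x: Gödel ¬ of 1 = 0 (operand ≠ 0)
(((y /\ w) -> x) -> ~~~x): 0.09 > 0, so result = 0
(y -> y): 0.23 ≤ 0.23, so result = 1
((((y /\ w) -> x) -> ~~~x) /\ (y -> y)) = min(0, 1) = 0
(z -> z): 0.2 ≤ 0.2, so result = 1
(x /\ w) = min(0.09, 0.13) = 0.09
((z -> z) /\ (x /\ w)) = min(1, 0.09) = 0.09
(z -> ((z -> z) /\ (x /\ w))): 0.2 > 0.09, so result = 0.09
~z: Gödel ¬ of 0.2 = 0 (operand ≠ 0)
((z -> ((z -> z) /\ (x /\ w))) /\ ~z) = min(0.09, 0) = 0
~z: Gödel ¬ of 0.2 = 0 (operand ≠ 0)
~~z: Gödel ¬ of 0 = 1 (operand is 0)
(y -> z): 0.23 > 0.2, so result = 0.2
(~~z -> (y -> z)): 1 > 0.2, so result = 0.2
(((z -> ((z -> z) /\ (x /\ w))) /\ ~z) -> (~~z -> (y -> z))): 0 ≤ 0.2, so result = 1
(((((y /\ w) -> x) -> ~~~x) /\ (y -> y)) -> (((z -> ((z -> z) /\ (x /\ w))) /\ ~z) -> (~~z -> (y -> z)))): 0 ≤ 1, so result = 1

1.00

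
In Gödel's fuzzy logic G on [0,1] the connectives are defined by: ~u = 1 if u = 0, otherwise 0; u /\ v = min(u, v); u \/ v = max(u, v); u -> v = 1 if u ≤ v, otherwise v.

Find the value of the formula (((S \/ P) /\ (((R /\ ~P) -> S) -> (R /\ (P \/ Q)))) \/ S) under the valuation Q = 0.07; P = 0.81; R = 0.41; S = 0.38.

0.41

(S \/ P) = max(0.38, 0.81) = 0.81
~P: Gödel ¬ of 0.81 = 0 (operand ≠ 0)
(R /\ ~P) = min(0.41, 0) = 0
((R /\ ~P) -> S): 0 ≤ 0.38, so result = 1
(P \/ Q) = max(0.81, 0.07) = 0.81
(R /\ (P \/ Q)) = min(0.41, 0.81) = 0.41
(((R /\ ~P) -> S) -> (R /\ (P \/ Q))): 1 > 0.41, so result = 0.41
((S \/ P) /\ (((R /\ ~P) -> S) -> (R /\ (P \/ Q)))) = min(0.81, 0.41) = 0.41
(((S \/ P) /\ (((R /\ ~P) -> S) -> (R /\ (P \/ Q)))) \/ S) = max(0.41, 0.38) = 0.41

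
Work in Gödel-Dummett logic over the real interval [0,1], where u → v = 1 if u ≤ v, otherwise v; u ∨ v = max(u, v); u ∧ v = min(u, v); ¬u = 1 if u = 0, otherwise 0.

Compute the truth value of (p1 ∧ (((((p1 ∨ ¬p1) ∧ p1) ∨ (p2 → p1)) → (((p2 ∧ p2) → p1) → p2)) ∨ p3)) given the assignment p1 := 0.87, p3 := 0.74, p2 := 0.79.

¬p1: Gödel ¬ of 0.87 = 0 (operand ≠ 0)
(p1 ∨ ¬p1) = max(0.87, 0) = 0.87
((p1 ∨ ¬p1) ∧ p1) = min(0.87, 0.87) = 0.87
(p2 → p1): 0.79 ≤ 0.87, so result = 1
(((p1 ∨ ¬p1) ∧ p1) ∨ (p2 → p1)) = max(0.87, 1) = 1
(p2 ∧ p2) = min(0.79, 0.79) = 0.79
((p2 ∧ p2) → p1): 0.79 ≤ 0.87, so result = 1
(((p2 ∧ p2) → p1) → p2): 1 > 0.79, so result = 0.79
((((p1 ∨ ¬p1) ∧ p1) ∨ (p2 → p1)) → (((p2 ∧ p2) → p1) → p2)): 1 > 0.79, so result = 0.79
(((((p1 ∨ ¬p1) ∧ p1) ∨ (p2 → p1)) → (((p2 ∧ p2) → p1) → p2)) ∨ p3) = max(0.79, 0.74) = 0.79
(p1 ∧ (((((p1 ∨ ¬p1) ∧ p1) ∨ (p2 → p1)) → (((p2 ∧ p2) → p1) → p2)) ∨ p3)) = min(0.87, 0.79) = 0.79

0.79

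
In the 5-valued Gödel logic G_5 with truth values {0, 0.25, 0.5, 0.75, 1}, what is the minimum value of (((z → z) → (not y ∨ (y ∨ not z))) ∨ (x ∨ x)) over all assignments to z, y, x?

The minimum is attained at z = 0.25, y = 0.25, x = 0:
  (z → z): 0.25 ≤ 0.25, so result = 1
  not y: Gödel ¬ of 0.25 = 0 (operand ≠ 0)
  not z: Gödel ¬ of 0.25 = 0 (operand ≠ 0)
  (y ∨ not z) = max(0.25, 0) = 0.25
  (not y ∨ (y ∨ not z)) = max(0, 0.25) = 0.25
  ((z → z) → (not y ∨ (y ∨ not z))): 1 > 0.25, so result = 0.25
  (x ∨ x) = max(0, 0) = 0
  (((z → z) → (not y ∨ (y ∨ not z))) ∨ (x ∨ x)) = max(0.25, 0) = 0.25
Checking all 125 assignments confirms none give a value below 0.25.

0.25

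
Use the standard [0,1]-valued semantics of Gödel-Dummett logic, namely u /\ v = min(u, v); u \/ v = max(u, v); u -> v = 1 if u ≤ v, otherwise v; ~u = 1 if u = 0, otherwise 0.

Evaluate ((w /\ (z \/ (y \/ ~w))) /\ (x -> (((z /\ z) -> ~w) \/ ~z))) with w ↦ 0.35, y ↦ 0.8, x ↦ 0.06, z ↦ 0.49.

0.00

~w: Gödel ¬ of 0.35 = 0 (operand ≠ 0)
(y \/ ~w) = max(0.8, 0) = 0.8
(z \/ (y \/ ~w)) = max(0.49, 0.8) = 0.8
(w /\ (z \/ (y \/ ~w))) = min(0.35, 0.8) = 0.35
(z /\ z) = min(0.49, 0.49) = 0.49
~w: Gödel ¬ of 0.35 = 0 (operand ≠ 0)
((z /\ z) -> ~w): 0.49 > 0, so result = 0
~z: Gödel ¬ of 0.49 = 0 (operand ≠ 0)
(((z /\ z) -> ~w) \/ ~z) = max(0, 0) = 0
(x -> (((z /\ z) -> ~w) \/ ~z)): 0.06 > 0, so result = 0
((w /\ (z \/ (y \/ ~w))) /\ (x -> (((z /\ z) -> ~w) \/ ~z))) = min(0.35, 0) = 0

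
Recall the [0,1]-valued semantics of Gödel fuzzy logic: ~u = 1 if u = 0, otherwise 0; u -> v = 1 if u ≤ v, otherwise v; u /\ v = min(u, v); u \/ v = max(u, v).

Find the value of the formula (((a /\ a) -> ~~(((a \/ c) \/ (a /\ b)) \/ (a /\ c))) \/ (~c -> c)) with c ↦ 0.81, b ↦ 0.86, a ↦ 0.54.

1.00

(a /\ a) = min(0.54, 0.54) = 0.54
(a \/ c) = max(0.54, 0.81) = 0.81
(a /\ b) = min(0.54, 0.86) = 0.54
((a \/ c) \/ (a /\ b)) = max(0.81, 0.54) = 0.81
(a /\ c) = min(0.54, 0.81) = 0.54
(((a \/ c) \/ (a /\ b)) \/ (a /\ c)) = max(0.81, 0.54) = 0.81
~(((a \/ c) \/ (a /\ b)) \/ (a /\ c)): Gödel ¬ of 0.81 = 0 (operand ≠ 0)
~~(((a \/ c) \/ (a /\ b)) \/ (a /\ c)): Gödel ¬ of 0 = 1 (operand is 0)
((a /\ a) -> ~~(((a \/ c) \/ (a /\ b)) \/ (a /\ c))): 0.54 ≤ 1, so result = 1
~c: Gödel ¬ of 0.81 = 0 (operand ≠ 0)
(~c -> c): 0 ≤ 0.81, so result = 1
(((a /\ a) -> ~~(((a \/ c) \/ (a /\ b)) \/ (a /\ c))) \/ (~c -> c)) = max(1, 1) = 1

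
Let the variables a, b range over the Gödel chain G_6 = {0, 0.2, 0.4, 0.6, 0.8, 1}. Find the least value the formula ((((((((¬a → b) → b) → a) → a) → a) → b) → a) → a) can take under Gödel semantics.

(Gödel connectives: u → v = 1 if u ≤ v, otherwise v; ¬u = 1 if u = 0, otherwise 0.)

The minimum is attained at a = 0.2, b = 0:
  ¬a: Gödel ¬ of 0.2 = 0 (operand ≠ 0)
  (¬a → b): 0 ≤ 0, so result = 1
  ((¬a → b) → b): 1 > 0, so result = 0
  (((¬a → b) → b) → a): 0 ≤ 0.2, so result = 1
  ((((¬a → b) → b) → a) → a): 1 > 0.2, so result = 0.2
  (((((¬a → b) → b) → a) → a) → a): 0.2 ≤ 0.2, so result = 1
  ((((((¬a → b) → b) → a) → a) → a) → b): 1 > 0, so result = 0
  (((((((¬a → b) → b) → a) → a) → a) → b) → a): 0 ≤ 0.2, so result = 1
  ((((((((¬a → b) → b) → a) → a) → a) → b) → a) → a): 1 > 0.2, so result = 0.2
Checking all 36 assignments confirms none give a value below 0.20.

0.20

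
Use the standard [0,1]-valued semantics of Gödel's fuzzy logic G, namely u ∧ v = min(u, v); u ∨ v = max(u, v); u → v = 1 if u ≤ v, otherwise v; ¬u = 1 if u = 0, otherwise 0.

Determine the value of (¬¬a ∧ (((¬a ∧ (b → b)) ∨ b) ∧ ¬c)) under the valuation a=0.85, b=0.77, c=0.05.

¬a: Gödel ¬ of 0.85 = 0 (operand ≠ 0)
¬¬a: Gödel ¬ of 0 = 1 (operand is 0)
¬a: Gödel ¬ of 0.85 = 0 (operand ≠ 0)
(b → b): 0.77 ≤ 0.77, so result = 1
(¬a ∧ (b → b)) = min(0, 1) = 0
((¬a ∧ (b → b)) ∨ b) = max(0, 0.77) = 0.77
¬c: Gödel ¬ of 0.05 = 0 (operand ≠ 0)
(((¬a ∧ (b → b)) ∨ b) ∧ ¬c) = min(0.77, 0) = 0
(¬¬a ∧ (((¬a ∧ (b → b)) ∨ b) ∧ ¬c)) = min(1, 0) = 0

0.00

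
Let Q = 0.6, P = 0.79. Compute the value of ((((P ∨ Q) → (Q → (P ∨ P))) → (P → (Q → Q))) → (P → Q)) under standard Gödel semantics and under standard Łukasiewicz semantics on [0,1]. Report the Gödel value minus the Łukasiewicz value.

Gödel evaluation:
  (P ∨ Q) = max(0.79, 0.6) = 0.79
  (P ∨ P) = max(0.79, 0.79) = 0.79
  (Q → (P ∨ P)): 0.6 ≤ 0.79, so result = 1
  ((P ∨ Q) → (Q → (P ∨ P))): 0.79 ≤ 1, so result = 1
  (Q → Q): 0.6 ≤ 0.6, so result = 1
  (P → (Q → Q)): 0.79 ≤ 1, so result = 1
  (((P ∨ Q) → (Q → (P ∨ P))) → (P → (Q → Q))): 1 ≤ 1, so result = 1
  (P → Q): 0.79 > 0.6, so result = 0.6
  ((((P ∨ Q) → (Q → (P ∨ P))) → (P → (Q → Q))) → (P → Q)): 1 > 0.6, so result = 0.6
  Gödel value = 0.6
Łukasiewicz evaluation:
  (P ∨ Q) = max(0.79, 0.6) = 0.79
  (P ∨ P) = max(0.79, 0.79) = 0.79
  (Q → (P ∨ P)): min(1, 1 − 0.6 + 0.79) = 1
  ((P ∨ Q) → (Q → (P ∨ P))): min(1, 1 − 0.79 + 1) = 1
  (Q → Q): min(1, 1 − 0.6 + 0.6) = 1
  (P → (Q → Q)): min(1, 1 − 0.79 + 1) = 1
  (((P ∨ Q) → (Q → (P ∨ P))) → (P → (Q → Q))): min(1, 1 − 1 + 1) = 1
  (P → Q): min(1, 1 − 0.79 + 0.6) = 0.81
  ((((P ∨ Q) → (Q → (P ∨ P))) → (P → (Q → Q))) → (P → Q)): min(1, 1 − 1 + 0.81) = 0.81
  Łukasiewicz value = 0.81
Difference: 0.6 − 0.81 = -0.21

-0.21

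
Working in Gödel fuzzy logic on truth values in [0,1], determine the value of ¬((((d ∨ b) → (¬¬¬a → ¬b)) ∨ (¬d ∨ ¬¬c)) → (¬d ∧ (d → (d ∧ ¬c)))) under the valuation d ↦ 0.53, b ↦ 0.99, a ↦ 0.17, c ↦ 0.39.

(d ∨ b) = max(0.53, 0.99) = 0.99
¬a: Gödel ¬ of 0.17 = 0 (operand ≠ 0)
¬¬a: Gödel ¬ of 0 = 1 (operand is 0)
¬¬¬a: Gödel ¬ of 1 = 0 (operand ≠ 0)
¬b: Gödel ¬ of 0.99 = 0 (operand ≠ 0)
(¬¬¬a → ¬b): 0 ≤ 0, so result = 1
((d ∨ b) → (¬¬¬a → ¬b)): 0.99 ≤ 1, so result = 1
¬d: Gödel ¬ of 0.53 = 0 (operand ≠ 0)
¬c: Gödel ¬ of 0.39 = 0 (operand ≠ 0)
¬¬c: Gödel ¬ of 0 = 1 (operand is 0)
(¬d ∨ ¬¬c) = max(0, 1) = 1
(((d ∨ b) → (¬¬¬a → ¬b)) ∨ (¬d ∨ ¬¬c)) = max(1, 1) = 1
¬d: Gödel ¬ of 0.53 = 0 (operand ≠ 0)
¬c: Gödel ¬ of 0.39 = 0 (operand ≠ 0)
(d ∧ ¬c) = min(0.53, 0) = 0
(d → (d ∧ ¬c)): 0.53 > 0, so result = 0
(¬d ∧ (d → (d ∧ ¬c))) = min(0, 0) = 0
((((d ∨ b) → (¬¬¬a → ¬b)) ∨ (¬d ∨ ¬¬c)) → (¬d ∧ (d → (d ∧ ¬c)))): 1 > 0, so result = 0
¬((((d ∨ b) → (¬¬¬a → ¬b)) ∨ (¬d ∨ ¬¬c)) → (¬d ∧ (d → (d ∧ ¬c)))): Gödel ¬ of 0 = 1 (operand is 0)

1.00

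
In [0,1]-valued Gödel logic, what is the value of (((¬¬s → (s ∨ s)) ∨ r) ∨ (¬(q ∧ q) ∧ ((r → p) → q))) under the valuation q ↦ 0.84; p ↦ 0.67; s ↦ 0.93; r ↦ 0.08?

¬s: Gödel ¬ of 0.93 = 0 (operand ≠ 0)
¬¬s: Gödel ¬ of 0 = 1 (operand is 0)
(s ∨ s) = max(0.93, 0.93) = 0.93
(¬¬s → (s ∨ s)): 1 > 0.93, so result = 0.93
((¬¬s → (s ∨ s)) ∨ r) = max(0.93, 0.08) = 0.93
(q ∧ q) = min(0.84, 0.84) = 0.84
¬(q ∧ q): Gödel ¬ of 0.84 = 0 (operand ≠ 0)
(r → p): 0.08 ≤ 0.67, so result = 1
((r → p) → q): 1 > 0.84, so result = 0.84
(¬(q ∧ q) ∧ ((r → p) → q)) = min(0, 0.84) = 0
(((¬¬s → (s ∨ s)) ∨ r) ∨ (¬(q ∧ q) ∧ ((r → p) → q))) = max(0.93, 0) = 0.93

0.93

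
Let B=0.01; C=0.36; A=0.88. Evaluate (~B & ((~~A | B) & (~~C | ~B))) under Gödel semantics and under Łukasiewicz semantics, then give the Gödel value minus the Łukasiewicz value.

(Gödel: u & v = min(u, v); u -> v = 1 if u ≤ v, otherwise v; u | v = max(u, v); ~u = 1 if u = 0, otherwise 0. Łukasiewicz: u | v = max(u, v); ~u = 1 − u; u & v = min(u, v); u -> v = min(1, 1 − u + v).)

-0.88

Gödel evaluation:
  ~B: Gödel ¬ of 0.01 = 0 (operand ≠ 0)
  ~A: Gödel ¬ of 0.88 = 0 (operand ≠ 0)
  ~~A: Gödel ¬ of 0 = 1 (operand is 0)
  (~~A | B) = max(1, 0.01) = 1
  ~C: Gödel ¬ of 0.36 = 0 (operand ≠ 0)
  ~~C: Gödel ¬ of 0 = 1 (operand is 0)
  ~B: Gödel ¬ of 0.01 = 0 (operand ≠ 0)
  (~~C | ~B) = max(1, 0) = 1
  ((~~A | B) & (~~C | ~B)) = min(1, 1) = 1
  (~B & ((~~A | B) & (~~C | ~B))) = min(0, 1) = 0
  Gödel value = 0
Łukasiewicz evaluation:
  ~B: Łukasiewicz ¬ gives 1 − 0.01 = 0.99
  ~A: Łukasiewicz ¬ gives 1 − 0.88 = 0.12
  ~~A: Łukasiewicz ¬ gives 1 − 0.12 = 0.88
  (~~A | B) = max(0.88, 0.01) = 0.88
  ~C: Łukasiewicz ¬ gives 1 − 0.36 = 0.64
  ~~C: Łukasiewicz ¬ gives 1 − 0.64 = 0.36
  ~B: Łukasiewicz ¬ gives 1 − 0.01 = 0.99
  (~~C | ~B) = max(0.36, 0.99) = 0.99
  ((~~A | B) & (~~C | ~B)) = min(0.88, 0.99) = 0.88
  (~B & ((~~A | B) & (~~C | ~B))) = min(0.99, 0.88) = 0.88
  Łukasiewicz value = 0.88
Difference: 0 − 0.88 = -0.88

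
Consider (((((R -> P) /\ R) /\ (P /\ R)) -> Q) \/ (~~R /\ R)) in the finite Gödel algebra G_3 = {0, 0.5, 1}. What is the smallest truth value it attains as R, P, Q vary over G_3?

The minimum is attained at R = 0.5, P = 0.5, Q = 0:
  (R -> P): 0.5 ≤ 0.5, so result = 1
  ((R -> P) /\ R) = min(1, 0.5) = 0.5
  (P /\ R) = min(0.5, 0.5) = 0.5
  (((R -> P) /\ R) /\ (P /\ R)) = min(0.5, 0.5) = 0.5
  ((((R -> P) /\ R) /\ (P /\ R)) -> Q): 0.5 > 0, so result = 0
  ~R: Gödel ¬ of 0.5 = 0 (operand ≠ 0)
  ~~R: Gödel ¬ of 0 = 1 (operand is 0)
  (~~R /\ R) = min(1, 0.5) = 0.5
  (((((R -> P) /\ R) /\ (P /\ R)) -> Q) \/ (~~R /\ R)) = max(0, 0.5) = 0.5
Checking all 27 assignments confirms none give a value below 0.50.

0.50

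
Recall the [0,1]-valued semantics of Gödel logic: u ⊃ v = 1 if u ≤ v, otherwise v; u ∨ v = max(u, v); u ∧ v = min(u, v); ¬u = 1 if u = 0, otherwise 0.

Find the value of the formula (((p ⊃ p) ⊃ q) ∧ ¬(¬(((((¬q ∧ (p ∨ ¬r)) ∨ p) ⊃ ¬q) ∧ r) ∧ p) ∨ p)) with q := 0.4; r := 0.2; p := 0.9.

(p ⊃ p): 0.9 ≤ 0.9, so result = 1
((p ⊃ p) ⊃ q): 1 > 0.4, so result = 0.4
¬q: Gödel ¬ of 0.4 = 0 (operand ≠ 0)
¬r: Gödel ¬ of 0.2 = 0 (operand ≠ 0)
(p ∨ ¬r) = max(0.9, 0) = 0.9
(¬q ∧ (p ∨ ¬r)) = min(0, 0.9) = 0
((¬q ∧ (p ∨ ¬r)) ∨ p) = max(0, 0.9) = 0.9
¬q: Gödel ¬ of 0.4 = 0 (operand ≠ 0)
(((¬q ∧ (p ∨ ¬r)) ∨ p) ⊃ ¬q): 0.9 > 0, so result = 0
((((¬q ∧ (p ∨ ¬r)) ∨ p) ⊃ ¬q) ∧ r) = min(0, 0.2) = 0
(((((¬q ∧ (p ∨ ¬r)) ∨ p) ⊃ ¬q) ∧ r) ∧ p) = min(0, 0.9) = 0
¬(((((¬q ∧ (p ∨ ¬r)) ∨ p) ⊃ ¬q) ∧ r) ∧ p): Gödel ¬ of 0 = 1 (operand is 0)
(¬(((((¬q ∧ (p ∨ ¬r)) ∨ p) ⊃ ¬q) ∧ r) ∧ p) ∨ p) = max(1, 0.9) = 1
¬(¬(((((¬q ∧ (p ∨ ¬r)) ∨ p) ⊃ ¬q) ∧ r) ∧ p) ∨ p): Gödel ¬ of 1 = 0 (operand ≠ 0)
(((p ⊃ p) ⊃ q) ∧ ¬(¬(((((¬q ∧ (p ∨ ¬r)) ∨ p) ⊃ ¬q) ∧ r) ∧ p) ∨ p)) = min(0.4, 0) = 0

0.00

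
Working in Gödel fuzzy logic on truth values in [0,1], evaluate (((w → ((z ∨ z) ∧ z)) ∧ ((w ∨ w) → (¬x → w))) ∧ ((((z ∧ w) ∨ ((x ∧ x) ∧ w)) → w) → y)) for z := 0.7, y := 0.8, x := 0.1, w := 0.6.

(z ∨ z) = max(0.7, 0.7) = 0.7
((z ∨ z) ∧ z) = min(0.7, 0.7) = 0.7
(w → ((z ∨ z) ∧ z)): 0.6 ≤ 0.7, so result = 1
(w ∨ w) = max(0.6, 0.6) = 0.6
¬x: Gödel ¬ of 0.1 = 0 (operand ≠ 0)
(¬x → w): 0 ≤ 0.6, so result = 1
((w ∨ w) → (¬x → w)): 0.6 ≤ 1, so result = 1
((w → ((z ∨ z) ∧ z)) ∧ ((w ∨ w) → (¬x → w))) = min(1, 1) = 1
(z ∧ w) = min(0.7, 0.6) = 0.6
(x ∧ x) = min(0.1, 0.1) = 0.1
((x ∧ x) ∧ w) = min(0.1, 0.6) = 0.1
((z ∧ w) ∨ ((x ∧ x) ∧ w)) = max(0.6, 0.1) = 0.6
(((z ∧ w) ∨ ((x ∧ x) ∧ w)) → w): 0.6 ≤ 0.6, so result = 1
((((z ∧ w) ∨ ((x ∧ x) ∧ w)) → w) → y): 1 > 0.8, so result = 0.8
(((w → ((z ∨ z) ∧ z)) ∧ ((w ∨ w) → (¬x → w))) ∧ ((((z ∧ w) ∨ ((x ∧ x) ∧ w)) → w) → y)) = min(1, 0.8) = 0.8

0.80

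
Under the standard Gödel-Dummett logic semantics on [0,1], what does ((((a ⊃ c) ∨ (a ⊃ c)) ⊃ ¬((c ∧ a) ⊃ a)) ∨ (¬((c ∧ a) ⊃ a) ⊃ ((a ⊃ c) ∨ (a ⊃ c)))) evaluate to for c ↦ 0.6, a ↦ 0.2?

(a ⊃ c): 0.2 ≤ 0.6, so result = 1
(a ⊃ c): 0.2 ≤ 0.6, so result = 1
((a ⊃ c) ∨ (a ⊃ c)) = max(1, 1) = 1
(c ∧ a) = min(0.6, 0.2) = 0.2
((c ∧ a) ⊃ a): 0.2 ≤ 0.2, so result = 1
¬((c ∧ a) ⊃ a): Gödel ¬ of 1 = 0 (operand ≠ 0)
(((a ⊃ c) ∨ (a ⊃ c)) ⊃ ¬((c ∧ a) ⊃ a)): 1 > 0, so result = 0
(c ∧ a) = min(0.6, 0.2) = 0.2
((c ∧ a) ⊃ a): 0.2 ≤ 0.2, so result = 1
¬((c ∧ a) ⊃ a): Gödel ¬ of 1 = 0 (operand ≠ 0)
(a ⊃ c): 0.2 ≤ 0.6, so result = 1
(a ⊃ c): 0.2 ≤ 0.6, so result = 1
((a ⊃ c) ∨ (a ⊃ c)) = max(1, 1) = 1
(¬((c ∧ a) ⊃ a) ⊃ ((a ⊃ c) ∨ (a ⊃ c))): 0 ≤ 1, so result = 1
((((a ⊃ c) ∨ (a ⊃ c)) ⊃ ¬((c ∧ a) ⊃ a)) ∨ (¬((c ∧ a) ⊃ a) ⊃ ((a ⊃ c) ∨ (a ⊃ c)))) = max(0, 1) = 1

1.00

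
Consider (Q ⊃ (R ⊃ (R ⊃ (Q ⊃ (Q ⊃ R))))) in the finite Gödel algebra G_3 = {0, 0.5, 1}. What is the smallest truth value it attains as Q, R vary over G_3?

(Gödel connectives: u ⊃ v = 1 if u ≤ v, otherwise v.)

1.00

Every assignment gives 1. For instance at Q = 0, R = 0:
  (Q ⊃ R): 0 ≤ 0, so result = 1
  (Q ⊃ (Q ⊃ R)): 0 ≤ 1, so result = 1
  (R ⊃ (Q ⊃ (Q ⊃ R))): 0 ≤ 1, so result = 1
  (R ⊃ (R ⊃ (Q ⊃ (Q ⊃ R)))): 0 ≤ 1, so result = 1
  (Q ⊃ (R ⊃ (R ⊃ (Q ⊃ (Q ⊃ R))))): 0 ≤ 1, so result = 1
All 9 assignments give value 1 — the formula is a G_3-tautology.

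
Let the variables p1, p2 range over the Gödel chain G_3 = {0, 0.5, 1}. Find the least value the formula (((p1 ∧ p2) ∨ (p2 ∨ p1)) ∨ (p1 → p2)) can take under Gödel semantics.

The minimum is attained at p1 = 0.5, p2 = 0:
  (p1 ∧ p2) = min(0.5, 0) = 0
  (p2 ∨ p1) = max(0, 0.5) = 0.5
  ((p1 ∧ p2) ∨ (p2 ∨ p1)) = max(0, 0.5) = 0.5
  (p1 → p2): 0.5 > 0, so result = 0
  (((p1 ∧ p2) ∨ (p2 ∨ p1)) ∨ (p1 → p2)) = max(0.5, 0) = 0.5
Checking all 9 assignments confirms none give a value below 0.50.

0.50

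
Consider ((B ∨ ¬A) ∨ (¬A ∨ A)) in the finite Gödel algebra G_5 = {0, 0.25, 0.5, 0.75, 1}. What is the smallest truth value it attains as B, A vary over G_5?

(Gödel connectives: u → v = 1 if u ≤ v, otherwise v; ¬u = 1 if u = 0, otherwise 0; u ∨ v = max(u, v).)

The minimum is attained at B = 0, A = 0.25:
  ¬A: Gödel ¬ of 0.25 = 0 (operand ≠ 0)
  (B ∨ ¬A) = max(0, 0) = 0
  ¬A: Gödel ¬ of 0.25 = 0 (operand ≠ 0)
  (¬A ∨ A) = max(0, 0.25) = 0.25
  ((B ∨ ¬A) ∨ (¬A ∨ A)) = max(0, 0.25) = 0.25
Checking all 25 assignments confirms none give a value below 0.25.

0.25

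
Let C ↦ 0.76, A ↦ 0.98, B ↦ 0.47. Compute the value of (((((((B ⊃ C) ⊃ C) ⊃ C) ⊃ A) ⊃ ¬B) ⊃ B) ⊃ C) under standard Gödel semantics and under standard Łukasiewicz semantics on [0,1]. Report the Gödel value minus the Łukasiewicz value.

Gödel evaluation:
  (B ⊃ C): 0.47 ≤ 0.76, so result = 1
  ((B ⊃ C) ⊃ C): 1 > 0.76, so result = 0.76
  (((B ⊃ C) ⊃ C) ⊃ C): 0.76 ≤ 0.76, so result = 1
  ((((B ⊃ C) ⊃ C) ⊃ C) ⊃ A): 1 > 0.98, so result = 0.98
  ¬B: Gödel ¬ of 0.47 = 0 (operand ≠ 0)
  (((((B ⊃ C) ⊃ C) ⊃ C) ⊃ A) ⊃ ¬B): 0.98 > 0, so result = 0
  ((((((B ⊃ C) ⊃ C) ⊃ C) ⊃ A) ⊃ ¬B) ⊃ B): 0 ≤ 0.47, so result = 1
  (((((((B ⊃ C) ⊃ C) ⊃ C) ⊃ A) ⊃ ¬B) ⊃ B) ⊃ C): 1 > 0.76, so result = 0.76
  Gödel value = 0.76
Łukasiewicz evaluation:
  (B ⊃ C): min(1, 1 − 0.47 + 0.76) = 1
  ((B ⊃ C) ⊃ C): min(1, 1 − 1 + 0.76) = 0.76
  (((B ⊃ C) ⊃ C) ⊃ C): min(1, 1 − 0.76 + 0.76) = 1
  ((((B ⊃ C) ⊃ C) ⊃ C) ⊃ A): min(1, 1 − 1 + 0.98) = 0.98
  ¬B: Łukasiewicz ¬ gives 1 − 0.47 = 0.53
  (((((B ⊃ C) ⊃ C) ⊃ C) ⊃ A) ⊃ ¬B): min(1, 1 − 0.98 + 0.53) = 0.55
  ((((((B ⊃ C) ⊃ C) ⊃ C) ⊃ A) ⊃ ¬B) ⊃ B): min(1, 1 − 0.55 + 0.47) = 0.92
  (((((((B ⊃ C) ⊃ C) ⊃ C) ⊃ A) ⊃ ¬B) ⊃ B) ⊃ C): min(1, 1 − 0.92 + 0.76) = 0.84
  Łukasiewicz value = 0.84
Difference: 0.76 − 0.84 = -0.08

-0.08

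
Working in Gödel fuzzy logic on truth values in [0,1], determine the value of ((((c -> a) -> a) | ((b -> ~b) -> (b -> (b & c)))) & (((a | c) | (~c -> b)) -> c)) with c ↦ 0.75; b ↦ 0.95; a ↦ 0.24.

(c -> a): 0.75 > 0.24, so result = 0.24
((c -> a) -> a): 0.24 ≤ 0.24, so result = 1
~b: Gödel ¬ of 0.95 = 0 (operand ≠ 0)
(b -> ~b): 0.95 > 0, so result = 0
(b & c) = min(0.95, 0.75) = 0.75
(b -> (b & c)): 0.95 > 0.75, so result = 0.75
((b -> ~b) -> (b -> (b & c))): 0 ≤ 0.75, so result = 1
(((c -> a) -> a) | ((b -> ~b) -> (b -> (b & c)))) = max(1, 1) = 1
(a | c) = max(0.24, 0.75) = 0.75
~c: Gödel ¬ of 0.75 = 0 (operand ≠ 0)
(~c -> b): 0 ≤ 0.95, so result = 1
((a | c) | (~c -> b)) = max(0.75, 1) = 1
(((a | c) | (~c -> b)) -> c): 1 > 0.75, so result = 0.75
((((c -> a) -> a) | ((b -> ~b) -> (b -> (b & c)))) & (((a | c) | (~c -> b)) -> c)) = min(1, 0.75) = 0.75

0.75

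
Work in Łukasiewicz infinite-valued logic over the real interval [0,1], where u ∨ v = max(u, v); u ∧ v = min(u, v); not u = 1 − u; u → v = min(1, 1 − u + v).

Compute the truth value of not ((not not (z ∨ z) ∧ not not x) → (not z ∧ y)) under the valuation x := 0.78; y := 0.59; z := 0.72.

(z ∨ z) = max(0.72, 0.72) = 0.72
not (z ∨ z): Łukasiewicz ¬ gives 1 − 0.72 = 0.28
not not (z ∨ z): Łukasiewicz ¬ gives 1 − 0.28 = 0.72
not x: Łukasiewicz ¬ gives 1 − 0.78 = 0.22
not not x: Łukasiewicz ¬ gives 1 − 0.22 = 0.78
(not not (z ∨ z) ∧ not not x) = min(0.72, 0.78) = 0.72
not z: Łukasiewicz ¬ gives 1 − 0.72 = 0.28
(not z ∧ y) = min(0.28, 0.59) = 0.28
((not not (z ∨ z) ∧ not not x) → (not z ∧ y)): min(1, 1 − 0.72 + 0.28) = 0.56
not ((not not (z ∨ z) ∧ not not x) → (not z ∧ y)): Łukasiewicz ¬ gives 1 − 0.56 = 0.44

0.44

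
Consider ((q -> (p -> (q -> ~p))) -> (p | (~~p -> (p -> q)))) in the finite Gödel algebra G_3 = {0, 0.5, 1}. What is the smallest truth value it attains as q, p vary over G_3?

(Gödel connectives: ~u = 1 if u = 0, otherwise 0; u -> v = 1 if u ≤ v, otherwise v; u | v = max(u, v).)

The minimum is attained at q = 0, p = 0.5:
  ~p: Gödel ¬ of 0.5 = 0 (operand ≠ 0)
  (q -> ~p): 0 ≤ 0, so result = 1
  (p -> (q -> ~p)): 0.5 ≤ 1, so result = 1
  (q -> (p -> (q -> ~p))): 0 ≤ 1, so result = 1
  ~p: Gödel ¬ of 0.5 = 0 (operand ≠ 0)
  ~~p: Gödel ¬ of 0 = 1 (operand is 0)
  (p -> q): 0.5 > 0, so result = 0
  (~~p -> (p -> q)): 1 > 0, so result = 0
  (p | (~~p -> (p -> q))) = max(0.5, 0) = 0.5
  ((q -> (p -> (q -> ~p))) -> (p | (~~p -> (p -> q)))): 1 > 0.5, so result = 0.5
Checking all 9 assignments confirms none give a value below 0.50.

0.50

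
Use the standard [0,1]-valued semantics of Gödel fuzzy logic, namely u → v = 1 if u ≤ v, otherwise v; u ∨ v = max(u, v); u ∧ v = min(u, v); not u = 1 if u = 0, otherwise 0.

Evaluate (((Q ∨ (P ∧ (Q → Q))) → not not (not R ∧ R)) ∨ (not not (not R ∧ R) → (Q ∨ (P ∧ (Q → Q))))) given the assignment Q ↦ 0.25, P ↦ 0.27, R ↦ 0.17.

1.00

(Q → Q): 0.25 ≤ 0.25, so result = 1
(P ∧ (Q → Q)) = min(0.27, 1) = 0.27
(Q ∨ (P ∧ (Q → Q))) = max(0.25, 0.27) = 0.27
not R: Gödel ¬ of 0.17 = 0 (operand ≠ 0)
(not R ∧ R) = min(0, 0.17) = 0
not (not R ∧ R): Gödel ¬ of 0 = 1 (operand is 0)
not not (not R ∧ R): Gödel ¬ of 1 = 0 (operand ≠ 0)
((Q ∨ (P ∧ (Q → Q))) → not not (not R ∧ R)): 0.27 > 0, so result = 0
not R: Gödel ¬ of 0.17 = 0 (operand ≠ 0)
(not R ∧ R) = min(0, 0.17) = 0
not (not R ∧ R): Gödel ¬ of 0 = 1 (operand is 0)
not not (not R ∧ R): Gödel ¬ of 1 = 0 (operand ≠ 0)
(Q → Q): 0.25 ≤ 0.25, so result = 1
(P ∧ (Q → Q)) = min(0.27, 1) = 0.27
(Q ∨ (P ∧ (Q → Q))) = max(0.25, 0.27) = 0.27
(not not (not R ∧ R) → (Q ∨ (P ∧ (Q → Q)))): 0 ≤ 0.27, so result = 1
(((Q ∨ (P ∧ (Q → Q))) → not not (not R ∧ R)) ∨ (not not (not R ∧ R) → (Q ∨ (P ∧ (Q → Q))))) = max(0, 1) = 1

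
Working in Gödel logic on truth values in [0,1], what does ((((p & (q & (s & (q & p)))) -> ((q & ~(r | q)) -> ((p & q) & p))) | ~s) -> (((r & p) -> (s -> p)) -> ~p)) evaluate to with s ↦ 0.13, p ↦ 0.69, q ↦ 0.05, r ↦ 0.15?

(q & p) = min(0.05, 0.69) = 0.05
(s & (q & p)) = min(0.13, 0.05) = 0.05
(q & (s & (q & p))) = min(0.05, 0.05) = 0.05
(p & (q & (s & (q & p)))) = min(0.69, 0.05) = 0.05
(r | q) = max(0.15, 0.05) = 0.15
~(r | q): Gödel ¬ of 0.15 = 0 (operand ≠ 0)
(q & ~(r | q)) = min(0.05, 0) = 0
(p & q) = min(0.69, 0.05) = 0.05
((p & q) & p) = min(0.05, 0.69) = 0.05
((q & ~(r | q)) -> ((p & q) & p)): 0 ≤ 0.05, so result = 1
((p & (q & (s & (q & p)))) -> ((q & ~(r | q)) -> ((p & q) & p))): 0.05 ≤ 1, so result = 1
~s: Gödel ¬ of 0.13 = 0 (operand ≠ 0)
(((p & (q & (s & (q & p)))) -> ((q & ~(r | q)) -> ((p & q) & p))) | ~s) = max(1, 0) = 1
(r & p) = min(0.15, 0.69) = 0.15
(s -> p): 0.13 ≤ 0.69, so result = 1
((r & p) -> (s -> p)): 0.15 ≤ 1, so result = 1
~p: Gödel ¬ of 0.69 = 0 (operand ≠ 0)
(((r & p) -> (s -> p)) -> ~p): 1 > 0, so result = 0
((((p & (q & (s & (q & p)))) -> ((q & ~(r | q)) -> ((p & q) & p))) | ~s) -> (((r & p) -> (s -> p)) -> ~p)): 1 > 0, so result = 0

0.00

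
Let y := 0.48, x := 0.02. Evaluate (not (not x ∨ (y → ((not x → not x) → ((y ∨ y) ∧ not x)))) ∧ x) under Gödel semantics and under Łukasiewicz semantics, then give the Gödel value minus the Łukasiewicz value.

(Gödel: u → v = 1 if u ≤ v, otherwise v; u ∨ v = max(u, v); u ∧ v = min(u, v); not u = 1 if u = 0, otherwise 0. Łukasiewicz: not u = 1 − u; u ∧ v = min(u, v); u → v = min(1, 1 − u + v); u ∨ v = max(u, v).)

0.02

Gödel evaluation:
  not x: Gödel ¬ of 0.02 = 0 (operand ≠ 0)
  not x: Gödel ¬ of 0.02 = 0 (operand ≠ 0)
  not x: Gödel ¬ of 0.02 = 0 (operand ≠ 0)
  (not x → not x): 0 ≤ 0, so result = 1
  (y ∨ y) = max(0.48, 0.48) = 0.48
  not x: Gödel ¬ of 0.02 = 0 (operand ≠ 0)
  ((y ∨ y) ∧ not x) = min(0.48, 0) = 0
  ((not x → not x) → ((y ∨ y) ∧ not x)): 1 > 0, so result = 0
  (y → ((not x → not x) → ((y ∨ y) ∧ not x))): 0.48 > 0, so result = 0
  (not x ∨ (y → ((not x → not x) → ((y ∨ y) ∧ not x)))) = max(0, 0) = 0
  not (not x ∨ (y → ((not x → not x) → ((y ∨ y) ∧ not x)))): Gödel ¬ of 0 = 1 (operand is 0)
  (not (not x ∨ (y → ((not x → not x) → ((y ∨ y) ∧ not x)))) ∧ x) = min(1, 0.02) = 0.02
  Gödel value = 0.02
Łukasiewicz evaluation:
  not x: Łukasiewicz ¬ gives 1 − 0.02 = 0.98
  not x: Łukasiewicz ¬ gives 1 − 0.02 = 0.98
  not x: Łukasiewicz ¬ gives 1 − 0.02 = 0.98
  (not x → not x): min(1, 1 − 0.98 + 0.98) = 1
  (y ∨ y) = max(0.48, 0.48) = 0.48
  not x: Łukasiewicz ¬ gives 1 − 0.02 = 0.98
  ((y ∨ y) ∧ not x) = min(0.48, 0.98) = 0.48
  ((not x → not x) → ((y ∨ y) ∧ not x)): min(1, 1 − 1 + 0.48) = 0.48
  (y → ((not x → not x) → ((y ∨ y) ∧ not x))): min(1, 1 − 0.48 + 0.48) = 1
  (not x ∨ (y → ((not x → not x) → ((y ∨ y) ∧ not x)))) = max(0.98, 1) = 1
  not (not x ∨ (y → ((not x → not x) → ((y ∨ y) ∧ not x)))): Łukasiewicz ¬ gives 1 − 1 = 0
  (not (not x ∨ (y → ((not x → not x) → ((y ∨ y) ∧ not x)))) ∧ x) = min(0, 0.02) = 0
  Łukasiewicz value = 0
Difference: 0.02 − 0 = 0.02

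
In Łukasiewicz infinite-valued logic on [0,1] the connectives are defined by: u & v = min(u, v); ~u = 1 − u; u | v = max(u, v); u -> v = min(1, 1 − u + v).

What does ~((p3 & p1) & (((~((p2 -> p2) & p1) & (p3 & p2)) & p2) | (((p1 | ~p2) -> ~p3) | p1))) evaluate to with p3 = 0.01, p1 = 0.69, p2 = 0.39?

0.99

(p3 & p1) = min(0.01, 0.69) = 0.01
(p2 -> p2): min(1, 1 − 0.39 + 0.39) = 1
((p2 -> p2) & p1) = min(1, 0.69) = 0.69
~((p2 -> p2) & p1): Łukasiewicz ¬ gives 1 − 0.69 = 0.31
(p3 & p2) = min(0.01, 0.39) = 0.01
(~((p2 -> p2) & p1) & (p3 & p2)) = min(0.31, 0.01) = 0.01
((~((p2 -> p2) & p1) & (p3 & p2)) & p2) = min(0.01, 0.39) = 0.01
~p2: Łukasiewicz ¬ gives 1 − 0.39 = 0.61
(p1 | ~p2) = max(0.69, 0.61) = 0.69
~p3: Łukasiewicz ¬ gives 1 − 0.01 = 0.99
((p1 | ~p2) -> ~p3): min(1, 1 − 0.69 + 0.99) = 1
(((p1 | ~p2) -> ~p3) | p1) = max(1, 0.69) = 1
(((~((p2 -> p2) & p1) & (p3 & p2)) & p2) | (((p1 | ~p2) -> ~p3) | p1)) = max(0.01, 1) = 1
((p3 & p1) & (((~((p2 -> p2) & p1) & (p3 & p2)) & p2) | (((p1 | ~p2) -> ~p3) | p1))) = min(0.01, 1) = 0.01
~((p3 & p1) & (((~((p2 -> p2) & p1) & (p3 & p2)) & p2) | (((p1 | ~p2) -> ~p3) | p1))): Łukasiewicz ¬ gives 1 − 0.01 = 0.99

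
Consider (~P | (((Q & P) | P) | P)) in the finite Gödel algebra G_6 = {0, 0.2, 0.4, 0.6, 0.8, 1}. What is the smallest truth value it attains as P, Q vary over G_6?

The minimum is attained at P = 0.2, Q = 0:
  ~P: Gödel ¬ of 0.2 = 0 (operand ≠ 0)
  (Q & P) = min(0, 0.2) = 0
  ((Q & P) | P) = max(0, 0.2) = 0.2
  (((Q & P) | P) | P) = max(0.2, 0.2) = 0.2
  (~P | (((Q & P) | P) | P)) = max(0, 0.2) = 0.2
Checking all 36 assignments confirms none give a value below 0.20.

0.20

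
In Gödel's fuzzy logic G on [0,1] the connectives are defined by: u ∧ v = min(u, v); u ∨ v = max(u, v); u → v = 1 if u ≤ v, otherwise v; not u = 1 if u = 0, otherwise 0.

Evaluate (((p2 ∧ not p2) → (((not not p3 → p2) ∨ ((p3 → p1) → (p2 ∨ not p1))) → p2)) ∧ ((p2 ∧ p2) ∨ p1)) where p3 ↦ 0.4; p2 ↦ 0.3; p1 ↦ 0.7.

0.70

not p2: Gödel ¬ of 0.3 = 0 (operand ≠ 0)
(p2 ∧ not p2) = min(0.3, 0) = 0
not p3: Gödel ¬ of 0.4 = 0 (operand ≠ 0)
not not p3: Gödel ¬ of 0 = 1 (operand is 0)
(not not p3 → p2): 1 > 0.3, so result = 0.3
(p3 → p1): 0.4 ≤ 0.7, so result = 1
not p1: Gödel ¬ of 0.7 = 0 (operand ≠ 0)
(p2 ∨ not p1) = max(0.3, 0) = 0.3
((p3 → p1) → (p2 ∨ not p1)): 1 > 0.3, so result = 0.3
((not not p3 → p2) ∨ ((p3 → p1) → (p2 ∨ not p1))) = max(0.3, 0.3) = 0.3
(((not not p3 → p2) ∨ ((p3 → p1) → (p2 ∨ not p1))) → p2): 0.3 ≤ 0.3, so result = 1
((p2 ∧ not p2) → (((not not p3 → p2) ∨ ((p3 → p1) → (p2 ∨ not p1))) → p2)): 0 ≤ 1, so result = 1
(p2 ∧ p2) = min(0.3, 0.3) = 0.3
((p2 ∧ p2) ∨ p1) = max(0.3, 0.7) = 0.7
(((p2 ∧ not p2) → (((not not p3 → p2) ∨ ((p3 → p1) → (p2 ∨ not p1))) → p2)) ∧ ((p2 ∧ p2) ∨ p1)) = min(1, 0.7) = 0.7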